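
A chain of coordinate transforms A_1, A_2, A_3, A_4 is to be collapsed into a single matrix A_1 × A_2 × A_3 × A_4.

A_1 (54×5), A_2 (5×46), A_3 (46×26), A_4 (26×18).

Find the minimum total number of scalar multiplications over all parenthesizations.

Adjacent pairs: A_1A_2 = 54·5·46 = 12420; A_2A_3 = 5·46·26 = 5980; A_3A_4 = 46·26·18 = 21528.
Length 3: A_1..A_3: k=1: 0+5980+54·5·26=13000; k=2: 12420+0+54·46·26=77004 → min 13000 | A_2..A_4: k=2: 0+21528+5·46·18=25668; k=3: 5980+0+5·26·18=8320 → min 8320.
Length 4: A_1..A_4: k=1: 0+8320+54·5·18=13180; k=2: 12420+21528+54·46·18=78660; k=3: 13000+0+54·26·18=38272 → min 13180.
Optimal order: (A_1 × ((A_2 × A_3) × A_4)) with cost 13180.

13180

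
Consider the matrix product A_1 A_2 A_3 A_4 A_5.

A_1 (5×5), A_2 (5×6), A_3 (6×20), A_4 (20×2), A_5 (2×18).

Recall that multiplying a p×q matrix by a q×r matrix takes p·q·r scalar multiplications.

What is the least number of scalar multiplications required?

530

Adjacent pairs: A_1A_2 = 5·5·6 = 150; A_2A_3 = 5·6·20 = 600; A_3A_4 = 6·20·2 = 240; A_4A_5 = 20·2·18 = 720.
Length 3: A_1..A_3: k=1: 0+600+5·5·20=1100; k=2: 150+0+5·6·20=750 → min 750 | A_2..A_4: k=2: 0+240+5·6·2=300; k=3: 600+0+5·20·2=800 → min 300 | A_3..A_5: k=3: 0+720+6·20·18=2880; k=4: 240+0+6·2·18=456 → min 456.
Length 4: A_1..A_4: k=1: 0+300+5·5·2=350; k=2: 150+240+5·6·2=450; k=3: 750+0+5·20·2=950 → min 350 | A_2..A_5: k=2: 0+456+5·6·18=996; k=3: 600+720+5·20·18=3120; k=4: 300+0+5·2·18=480 → min 480.
Length 5: A_1..A_5: k=1: 0+480+5·5·18=930; k=2: 150+456+5·6·18=1146; k=3: 750+720+5·20·18=3270; k=4: 350+0+5·2·18=530 → min 530.
Optimal order: ((A_1 (A_2 (A_3 A_4))) A_5) with cost 530.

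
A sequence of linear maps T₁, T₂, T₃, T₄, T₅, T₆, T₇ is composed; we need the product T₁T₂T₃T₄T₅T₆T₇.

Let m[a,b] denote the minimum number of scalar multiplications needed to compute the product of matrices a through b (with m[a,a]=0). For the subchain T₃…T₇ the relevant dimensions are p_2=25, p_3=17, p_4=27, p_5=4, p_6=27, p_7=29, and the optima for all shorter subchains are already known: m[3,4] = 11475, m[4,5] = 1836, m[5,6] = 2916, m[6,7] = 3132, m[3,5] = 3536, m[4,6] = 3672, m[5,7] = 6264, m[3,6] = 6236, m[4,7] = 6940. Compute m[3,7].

m[3,7] = min over k∈[3,6] of m[3,k]+m[k+1,7]+p_{2}·p_k·p_{7}.
k=3: 0 + 6940 + 25·17·29 = 19265; k=4: 11475 + 6264 + 25·27·29 = 37314; k=5: 3536 + 3132 + 25·4·29 = 9568; k=6: 6236 + 0 + 25·27·29 = 25811.
Minimum: 9568 at k=5.

9568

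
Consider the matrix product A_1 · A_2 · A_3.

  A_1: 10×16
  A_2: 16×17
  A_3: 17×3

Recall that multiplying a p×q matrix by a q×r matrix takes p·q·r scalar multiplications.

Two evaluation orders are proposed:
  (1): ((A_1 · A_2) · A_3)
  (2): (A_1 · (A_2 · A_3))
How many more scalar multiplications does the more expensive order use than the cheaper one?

1934

Order (1) = ((A_1 · A_2) · A_3): (A_1 · A_2): 10×16 by 16×17 → 10×17, cost 10·16·17 = 2720; ((A_1 · A_2) · A_3): 10×17 by 17×3 → 10×3, cost 10·17·3 = 510; cumulative 3230. Total 3230.
Order (2) = (A_1 · (A_2 · A_3)): (A_2 · A_3): 16×17 by 17×3 → 16×3, cost 16·17·3 = 816; (A_1 · (A_2 · A_3)): 10×16 by 16×3 → 10×3, cost 10·16·3 = 480; cumulative 1296. Total 1296.
Difference: |3230 − 1296| = 1934.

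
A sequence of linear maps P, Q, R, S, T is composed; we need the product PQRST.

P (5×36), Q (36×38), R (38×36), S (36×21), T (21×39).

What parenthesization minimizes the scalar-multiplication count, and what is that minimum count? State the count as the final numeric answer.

21555

Adjacent pairs: PQ = 5·36·38 = 6840; QR = 36·38·36 = 49248; RS = 38·36·21 = 28728; ST = 36·21·39 = 29484.
Length 3: P..R: k=1: 0+49248+5·36·36=55728; k=2: 6840+0+5·38·36=13680 → min 13680 | Q..S: k=2: 0+28728+36·38·21=57456; k=3: 49248+0+36·36·21=76464 → min 57456 | R..T: k=3: 0+29484+38·36·39=82836; k=4: 28728+0+38·21·39=59850 → min 59850.
Length 4: P..S: k=1: 0+57456+5·36·21=61236; k=2: 6840+28728+5·38·21=39558; k=3: 13680+0+5·36·21=17460 → min 17460 | Q..T: k=2: 0+59850+36·38·39=113202; k=3: 49248+29484+36·36·39=129276; k=4: 57456+0+36·21·39=86940 → min 86940.
Length 5: P..T: k=1: 0+86940+5·36·39=93960; k=2: 6840+59850+5·38·39=74100; k=3: 13680+29484+5·36·39=50184; k=4: 17460+0+5·21·39=21555 → min 21555.
Optimal parenthesization: ((((PQ)R)S)T) with cost 21555.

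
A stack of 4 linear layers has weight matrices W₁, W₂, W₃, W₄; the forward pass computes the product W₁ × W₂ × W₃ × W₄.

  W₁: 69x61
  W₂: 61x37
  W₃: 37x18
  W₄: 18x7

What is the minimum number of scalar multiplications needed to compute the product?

49924

Adjacent pairs: W₁W₂ = 69·61·37 = 155733; W₂W₃ = 61·37·18 = 40626; W₃W₄ = 37·18·7 = 4662.
Length 3: W₁..W₃: k=1: 0+40626+69·61·18=116388; k=2: 155733+0+69·37·18=201687 → min 116388 | W₂..W₄: k=2: 0+4662+61·37·7=20461; k=3: 40626+0+61·18·7=48312 → min 20461.
Length 4: W₁..W₄: k=1: 0+20461+69·61·7=49924; k=2: 155733+4662+69·37·7=178266; k=3: 116388+0+69·18·7=125082 → min 49924.
Optimal order: (W₁ × (W₂ × (W₃ × W₄))) with cost 49924.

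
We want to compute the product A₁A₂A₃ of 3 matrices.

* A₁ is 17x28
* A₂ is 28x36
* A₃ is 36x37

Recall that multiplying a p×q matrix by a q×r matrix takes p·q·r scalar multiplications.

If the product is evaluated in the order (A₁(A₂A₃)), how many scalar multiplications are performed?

54908

(A₂A₃): 28×36 by 36×37 → 28×37, cost 28·36·37 = 37296
(A₁(A₂A₃)): 17×28 by 28×37 → 17×37, cost 17·28·37 = 17612; cumulative 54908
Total: 54908 scalar multiplications.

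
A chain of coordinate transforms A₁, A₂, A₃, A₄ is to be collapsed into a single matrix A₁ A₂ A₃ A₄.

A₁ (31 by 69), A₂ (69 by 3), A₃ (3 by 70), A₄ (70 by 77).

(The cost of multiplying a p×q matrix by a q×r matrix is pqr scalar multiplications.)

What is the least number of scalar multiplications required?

29748

Adjacent pairs: A₁A₂ = 31·69·3 = 6417; A₂A₃ = 69·3·70 = 14490; A₃A₄ = 3·70·77 = 16170.
Length 3: A₁..A₃: k=1: 0+14490+31·69·70=164220; k=2: 6417+0+31·3·70=12927 → min 12927 | A₂..A₄: k=2: 0+16170+69·3·77=32109; k=3: 14490+0+69·70·77=386400 → min 32109.
Length 4: A₁..A₄: k=1: 0+32109+31·69·77=196812; k=2: 6417+16170+31·3·77=29748; k=3: 12927+0+31·70·77=180017 → min 29748.
Optimal order: ((A₁ A₂) (A₃ A₄)) with cost 29748.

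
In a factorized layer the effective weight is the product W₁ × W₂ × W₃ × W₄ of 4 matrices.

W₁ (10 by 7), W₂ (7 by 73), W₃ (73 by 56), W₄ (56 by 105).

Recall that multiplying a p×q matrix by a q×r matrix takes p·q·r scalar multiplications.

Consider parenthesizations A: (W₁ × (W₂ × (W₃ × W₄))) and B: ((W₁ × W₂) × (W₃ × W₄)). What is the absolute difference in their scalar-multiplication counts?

Order A = (W₁ × (W₂ × (W₃ × W₄))): (W₃ × W₄): 73×56 by 56×105 → 73×105, cost 73·56·105 = 429240; (W₂ × (W₃ × W₄)): 7×73 by 73×105 → 7×105, cost 7·73·105 = 53655; cumulative 482895; (W₁ × (W₂ × (W₃ × W₄))): 10×7 by 7×105 → 10×105, cost 10·7·105 = 7350; cumulative 490245. Total 490245.
Order B = ((W₁ × W₂) × (W₃ × W₄)): (W₁ × W₂): 10×7 by 7×73 → 10×73, cost 10·7·73 = 5110; (W₃ × W₄): 73×56 by 56×105 → 73×105, cost 73·56·105 = 429240; ((W₁ × W₂) × (W₃ × W₄)): 10×73 by 73×105 → 10×105, cost 10·73·105 = 76650; cumulative 511000. Total 511000.
Difference: |490245 − 511000| = 20755.

20755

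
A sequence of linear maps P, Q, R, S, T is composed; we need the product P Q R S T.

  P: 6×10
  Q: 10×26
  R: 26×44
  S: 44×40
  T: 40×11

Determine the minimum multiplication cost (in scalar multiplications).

Adjacent pairs: PQ = 6·10·26 = 1560; QR = 10·26·44 = 11440; RS = 26·44·40 = 45760; ST = 44·40·11 = 19360.
Length 3: P..R: k=1: 0+11440+6·10·44=14080; k=2: 1560+0+6·26·44=8424 → min 8424 | Q..S: k=2: 0+45760+10·26·40=56160; k=3: 11440+0+10·44·40=29040 → min 29040 | R..T: k=3: 0+19360+26·44·11=31944; k=4: 45760+0+26·40·11=57200 → min 31944.
Length 4: P..S: k=1: 0+29040+6·10·40=31440; k=2: 1560+45760+6·26·40=53560; k=3: 8424+0+6·44·40=18984 → min 18984 | Q..T: k=2: 0+31944+10·26·11=34804; k=3: 11440+19360+10·44·11=35640; k=4: 29040+0+10·40·11=33440 → min 33440.
Length 5: P..T: k=1: 0+33440+6·10·11=34100; k=2: 1560+31944+6·26·11=35220; k=3: 8424+19360+6·44·11=30688; k=4: 18984+0+6·40·11=21624 → min 21624.
Optimal order: ((((P Q) R) S) T) with cost 21624.

21624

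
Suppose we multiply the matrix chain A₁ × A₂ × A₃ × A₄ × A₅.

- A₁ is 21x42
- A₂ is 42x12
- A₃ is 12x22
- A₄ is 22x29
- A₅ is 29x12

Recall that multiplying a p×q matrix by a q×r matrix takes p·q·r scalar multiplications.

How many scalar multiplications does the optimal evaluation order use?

24432

Adjacent pairs: A₁A₂ = 21·42·12 = 10584; A₂A₃ = 42·12·22 = 11088; A₃A₄ = 12·22·29 = 7656; A₄A₅ = 22·29·12 = 7656.
Length 3: A₁..A₃: k=1: 0+11088+21·42·22=30492; k=2: 10584+0+21·12·22=16128 → min 16128 | A₂..A₄: k=2: 0+7656+42·12·29=22272; k=3: 11088+0+42·22·29=37884 → min 22272 | A₃..A₅: k=3: 0+7656+12·22·12=10824; k=4: 7656+0+12·29·12=11832 → min 10824.
Length 4: A₁..A₄: k=1: 0+22272+21·42·29=47850; k=2: 10584+7656+21·12·29=25548; k=3: 16128+0+21·22·29=29526 → min 25548 | A₂..A₅: k=2: 0+10824+42·12·12=16872; k=3: 11088+7656+42·22·12=29832; k=4: 22272+0+42·29·12=36888 → min 16872.
Length 5: A₁..A₅: k=1: 0+16872+21·42·12=27456; k=2: 10584+10824+21·12·12=24432; k=3: 16128+7656+21·22·12=29328; k=4: 25548+0+21·29·12=32856 → min 24432.
Optimal order: ((A₁ × A₂) × (A₃ × (A₄ × A₅))) with cost 24432.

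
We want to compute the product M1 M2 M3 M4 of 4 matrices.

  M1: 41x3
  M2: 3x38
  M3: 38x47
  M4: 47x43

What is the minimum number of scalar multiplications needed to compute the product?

16710

Adjacent pairs: M1M2 = 41·3·38 = 4674; M2M3 = 3·38·47 = 5358; M3M4 = 38·47·43 = 76798.
Length 3: M1..M3: k=1: 0+5358+41·3·47=11139; k=2: 4674+0+41·38·47=77900 → min 11139 | M2..M4: k=2: 0+76798+3·38·43=81700; k=3: 5358+0+3·47·43=11421 → min 11421.
Length 4: M1..M4: k=1: 0+11421+41·3·43=16710; k=2: 4674+76798+41·38·43=148466; k=3: 11139+0+41·47·43=94000 → min 16710.
Optimal order: (M1 ((M2 M3) M4)) with cost 16710.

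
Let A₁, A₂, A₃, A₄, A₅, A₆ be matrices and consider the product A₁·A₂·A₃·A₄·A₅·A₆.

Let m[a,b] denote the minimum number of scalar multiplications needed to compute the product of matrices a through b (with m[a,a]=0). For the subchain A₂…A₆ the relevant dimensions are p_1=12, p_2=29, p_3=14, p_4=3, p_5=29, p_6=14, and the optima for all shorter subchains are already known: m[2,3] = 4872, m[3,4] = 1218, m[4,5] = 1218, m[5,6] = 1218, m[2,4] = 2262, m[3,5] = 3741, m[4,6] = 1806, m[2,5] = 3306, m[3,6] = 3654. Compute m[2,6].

m[2,6] = min over k∈[2,5] of m[2,k]+m[k+1,6]+p_{1}·p_k·p_{6}.
k=2: 0 + 3654 + 12·29·14 = 8526; k=3: 4872 + 1806 + 12·14·14 = 9030; k=4: 2262 + 1218 + 12·3·14 = 3984; k=5: 3306 + 0 + 12·29·14 = 8178.
Minimum: 3984 at k=4.

3984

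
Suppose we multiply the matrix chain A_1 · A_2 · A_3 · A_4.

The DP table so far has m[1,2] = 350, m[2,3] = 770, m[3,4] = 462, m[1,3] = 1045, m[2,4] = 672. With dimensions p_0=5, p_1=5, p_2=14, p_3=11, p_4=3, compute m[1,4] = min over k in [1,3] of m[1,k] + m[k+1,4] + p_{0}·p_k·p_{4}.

747

m[1,4] = min over k∈[1,3] of m[1,k]+m[k+1,4]+p_{0}·p_k·p_{4}.
k=1: 0 + 672 + 5·5·3 = 747; k=2: 350 + 462 + 5·14·3 = 1022; k=3: 1045 + 0 + 5·11·3 = 1210.
Minimum: 747 at k=1.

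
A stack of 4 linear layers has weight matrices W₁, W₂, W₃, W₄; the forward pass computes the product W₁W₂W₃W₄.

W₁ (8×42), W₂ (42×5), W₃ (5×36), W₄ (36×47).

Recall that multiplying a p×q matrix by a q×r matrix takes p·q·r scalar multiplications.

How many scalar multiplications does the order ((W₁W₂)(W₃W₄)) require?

12020

(W₁W₂): 8×42 by 42×5 → 8×5, cost 8·42·5 = 1680
(W₃W₄): 5×36 by 36×47 → 5×47, cost 5·36·47 = 8460
((W₁W₂)(W₃W₄)): 8×5 by 5×47 → 8×47, cost 8·5·47 = 1880; cumulative 12020
Total: 12020 scalar multiplications.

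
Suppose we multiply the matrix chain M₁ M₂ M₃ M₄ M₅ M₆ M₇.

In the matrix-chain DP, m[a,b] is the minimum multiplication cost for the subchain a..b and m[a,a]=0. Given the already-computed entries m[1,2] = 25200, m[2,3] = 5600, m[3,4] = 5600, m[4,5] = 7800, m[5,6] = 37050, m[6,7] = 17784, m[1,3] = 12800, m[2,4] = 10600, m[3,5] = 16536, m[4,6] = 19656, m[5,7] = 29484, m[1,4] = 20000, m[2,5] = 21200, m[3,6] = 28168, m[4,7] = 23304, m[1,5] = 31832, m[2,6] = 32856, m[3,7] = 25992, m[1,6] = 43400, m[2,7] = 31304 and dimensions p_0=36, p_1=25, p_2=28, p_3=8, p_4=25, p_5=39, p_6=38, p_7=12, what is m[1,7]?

39560

m[1,7] = min over k∈[1,6] of m[1,k]+m[k+1,7]+p_{0}·p_k·p_{7}.
k=1: 0 + 31304 + 36·25·12 = 42104; k=2: 25200 + 25992 + 36·28·12 = 63288; k=3: 12800 + 23304 + 36·8·12 = 39560; k=4: 20000 + 29484 + 36·25·12 = 60284; k=5: 31832 + 17784 + 36·39·12 = 66464; k=6: 43400 + 0 + 36·38·12 = 59816.
Minimum: 39560 at k=3.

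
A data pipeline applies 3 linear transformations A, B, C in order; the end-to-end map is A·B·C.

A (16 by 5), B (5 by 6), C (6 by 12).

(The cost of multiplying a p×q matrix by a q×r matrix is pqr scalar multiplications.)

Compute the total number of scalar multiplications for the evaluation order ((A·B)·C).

1632

(A·B): 16×5 by 5×6 → 16×6, cost 16·5·6 = 480
((A·B)·C): 16×6 by 6×12 → 16×12, cost 16·6·12 = 1152; cumulative 1632
Total: 1632 scalar multiplications.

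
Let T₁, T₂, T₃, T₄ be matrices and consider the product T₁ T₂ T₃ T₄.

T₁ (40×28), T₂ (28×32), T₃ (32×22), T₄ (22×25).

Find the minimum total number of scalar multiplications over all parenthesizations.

Adjacent pairs: T₁T₂ = 40·28·32 = 35840; T₂T₃ = 28·32·22 = 19712; T₃T₄ = 32·22·25 = 17600.
Length 3: T₁..T₃: k=1: 0+19712+40·28·22=44352; k=2: 35840+0+40·32·22=64000 → min 44352 | T₂..T₄: k=2: 0+17600+28·32·25=40000; k=3: 19712+0+28·22·25=35112 → min 35112.
Length 4: T₁..T₄: k=1: 0+35112+40·28·25=63112; k=2: 35840+17600+40·32·25=85440; k=3: 44352+0+40·22·25=66352 → min 63112.
Optimal order: (T₁ ((T₂ T₃) T₄)) with cost 63112.

63112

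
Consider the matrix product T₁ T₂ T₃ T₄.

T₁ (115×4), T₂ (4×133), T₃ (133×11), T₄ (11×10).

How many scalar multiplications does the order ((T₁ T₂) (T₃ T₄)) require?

(T₁ T₂): 115×4 by 4×133 → 115×133, cost 115·4·133 = 61180
(T₃ T₄): 133×11 by 11×10 → 133×10, cost 133·11·10 = 14630
((T₁ T₂) (T₃ T₄)): 115×133 by 133×10 → 115×10, cost 115·133·10 = 152950; cumulative 228760
Total: 228760 scalar multiplications.

228760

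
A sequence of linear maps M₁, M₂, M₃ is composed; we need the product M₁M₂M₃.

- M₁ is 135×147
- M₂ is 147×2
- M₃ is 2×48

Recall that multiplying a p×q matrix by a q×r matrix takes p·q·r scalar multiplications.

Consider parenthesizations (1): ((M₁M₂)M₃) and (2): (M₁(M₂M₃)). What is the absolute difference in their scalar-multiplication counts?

Order (1) = ((M₁M₂)M₃): (M₁M₂): 135×147 by 147×2 → 135×2, cost 135·147·2 = 39690; ((M₁M₂)M₃): 135×2 by 2×48 → 135×48, cost 135·2·48 = 12960; cumulative 52650. Total 52650.
Order (2) = (M₁(M₂M₃)): (M₂M₃): 147×2 by 2×48 → 147×48, cost 147·2·48 = 14112; (M₁(M₂M₃)): 135×147 by 147×48 → 135×48, cost 135·147·48 = 952560; cumulative 966672. Total 966672.
Difference: |52650 − 966672| = 914022.

914022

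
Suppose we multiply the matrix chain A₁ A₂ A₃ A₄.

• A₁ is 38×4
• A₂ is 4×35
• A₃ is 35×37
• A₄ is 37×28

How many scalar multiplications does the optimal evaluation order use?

Adjacent pairs: A₁A₂ = 38·4·35 = 5320; A₂A₃ = 4·35·37 = 5180; A₃A₄ = 35·37·28 = 36260.
Length 3: A₁..A₃: k=1: 0+5180+38·4·37=10804; k=2: 5320+0+38·35·37=54530 → min 10804 | A₂..A₄: k=2: 0+36260+4·35·28=40180; k=3: 5180+0+4·37·28=9324 → min 9324.
Length 4: A₁..A₄: k=1: 0+9324+38·4·28=13580; k=2: 5320+36260+38·35·28=78820; k=3: 10804+0+38·37·28=50172 → min 13580.
Optimal order: (A₁ ((A₂ A₃) A₄)) with cost 13580.

13580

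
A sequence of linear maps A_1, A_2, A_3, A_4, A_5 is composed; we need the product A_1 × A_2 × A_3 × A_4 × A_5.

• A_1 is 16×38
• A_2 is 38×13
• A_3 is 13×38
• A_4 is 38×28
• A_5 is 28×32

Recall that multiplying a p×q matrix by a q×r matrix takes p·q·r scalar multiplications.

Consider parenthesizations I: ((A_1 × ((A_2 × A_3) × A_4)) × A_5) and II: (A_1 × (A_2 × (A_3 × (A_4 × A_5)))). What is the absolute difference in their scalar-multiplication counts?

5444

Order I = ((A_1 × ((A_2 × A_3) × A_4)) × A_5): (A_2 × A_3): 38×13 by 13×38 → 38×38, cost 38·13·38 = 18772; ((A_2 × A_3) × A_4): 38×38 by 38×28 → 38×28, cost 38·38·28 = 40432; cumulative 59204; (A_1 × ((A_2 × A_3) × A_4)): 16×38 by 38×28 → 16×28, cost 16·38·28 = 17024; cumulative 76228; ((A_1 × ((A_2 × A_3) × A_4)) × A_5): 16×28 by 28×32 → 16×32, cost 16·28·32 = 14336; cumulative 90564. Total 90564.
Order II = (A_1 × (A_2 × (A_3 × (A_4 × A_5)))): (A_4 × A_5): 38×28 by 28×32 → 38×32, cost 38·28·32 = 34048; (A_3 × (A_4 × A_5)): 13×38 by 38×32 → 13×32, cost 13·38·32 = 15808; cumulative 49856; (A_2 × (A_3 × (A_4 × A_5))): 38×13 by 13×32 → 38×32, cost 38·13·32 = 15808; cumulative 65664; (A_1 × (A_2 × (A_3 × (A_4 × A_5)))): 16×38 by 38×32 → 16×32, cost 16·38·32 = 19456; cumulative 85120. Total 85120.
Difference: |90564 − 85120| = 5444.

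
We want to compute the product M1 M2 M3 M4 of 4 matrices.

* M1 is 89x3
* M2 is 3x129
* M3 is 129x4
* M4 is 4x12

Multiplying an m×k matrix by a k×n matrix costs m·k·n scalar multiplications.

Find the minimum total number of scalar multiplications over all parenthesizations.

4896

Adjacent pairs: M1M2 = 89·3·129 = 34443; M2M3 = 3·129·4 = 1548; M3M4 = 129·4·12 = 6192.
Length 3: M1..M3: k=1: 0+1548+89·3·4=2616; k=2: 34443+0+89·129·4=80367 → min 2616 | M2..M4: k=2: 0+6192+3·129·12=10836; k=3: 1548+0+3·4·12=1692 → min 1692.
Length 4: M1..M4: k=1: 0+1692+89·3·12=4896; k=2: 34443+6192+89·129·12=178407; k=3: 2616+0+89·4·12=6888 → min 4896.
Optimal order: (M1 ((M2 M3) M4)) with cost 4896.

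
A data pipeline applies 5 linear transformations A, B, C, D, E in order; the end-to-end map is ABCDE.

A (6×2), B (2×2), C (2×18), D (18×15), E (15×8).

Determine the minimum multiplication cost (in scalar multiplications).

900

Adjacent pairs: AB = 6·2·2 = 24; BC = 2·2·18 = 72; CD = 2·18·15 = 540; DE = 18·15·8 = 2160.
Length 3: A..C: k=1: 0+72+6·2·18=288; k=2: 24+0+6·2·18=240 → min 240 | B..D: k=2: 0+540+2·2·15=600; k=3: 72+0+2·18·15=612 → min 600 | C..E: k=3: 0+2160+2·18·8=2448; k=4: 540+0+2·15·8=780 → min 780.
Length 4: A..D: k=1: 0+600+6·2·15=780; k=2: 24+540+6·2·15=744; k=3: 240+0+6·18·15=1860 → min 744 | B..E: k=2: 0+780+2·2·8=812; k=3: 72+2160+2·18·8=2520; k=4: 600+0+2·15·8=840 → min 812.
Length 5: A..E: k=1: 0+812+6·2·8=908; k=2: 24+780+6·2·8=900; k=3: 240+2160+6·18·8=3264; k=4: 744+0+6·15·8=1464 → min 900.
Optimal order: ((AB)((CD)E)) with cost 900.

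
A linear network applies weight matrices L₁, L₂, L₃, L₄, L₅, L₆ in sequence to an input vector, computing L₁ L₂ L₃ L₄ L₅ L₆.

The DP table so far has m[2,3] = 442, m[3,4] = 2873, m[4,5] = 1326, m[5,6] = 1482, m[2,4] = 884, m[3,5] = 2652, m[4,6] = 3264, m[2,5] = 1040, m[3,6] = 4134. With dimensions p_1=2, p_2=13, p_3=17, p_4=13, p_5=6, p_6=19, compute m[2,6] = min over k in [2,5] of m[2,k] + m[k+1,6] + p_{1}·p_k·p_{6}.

1268

m[2,6] = min over k∈[2,5] of m[2,k]+m[k+1,6]+p_{1}·p_k·p_{6}.
k=2: 0 + 4134 + 2·13·19 = 4628; k=3: 442 + 3264 + 2·17·19 = 4352; k=4: 884 + 1482 + 2·13·19 = 2860; k=5: 1040 + 0 + 2·6·19 = 1268.
Minimum: 1268 at k=5.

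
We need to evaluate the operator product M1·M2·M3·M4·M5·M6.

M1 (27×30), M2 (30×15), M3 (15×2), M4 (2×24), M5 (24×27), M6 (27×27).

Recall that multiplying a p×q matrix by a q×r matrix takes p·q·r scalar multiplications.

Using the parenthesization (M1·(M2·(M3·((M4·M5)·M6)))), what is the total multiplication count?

(M4·M5): 2×24 by 24×27 → 2×27, cost 2·24·27 = 1296
((M4·M5)·M6): 2×27 by 27×27 → 2×27, cost 2·27·27 = 1458; cumulative 2754
(M3·((M4·M5)·M6)): 15×2 by 2×27 → 15×27, cost 15·2·27 = 810; cumulative 3564
(M2·(M3·((M4·M5)·M6))): 30×15 by 15×27 → 30×27, cost 30·15·27 = 12150; cumulative 15714
(M1·(M2·(M3·((M4·M5)·M6)))): 27×30 by 30×27 → 27×27, cost 27·30·27 = 21870; cumulative 37584
Total: 37584 scalar multiplications.

37584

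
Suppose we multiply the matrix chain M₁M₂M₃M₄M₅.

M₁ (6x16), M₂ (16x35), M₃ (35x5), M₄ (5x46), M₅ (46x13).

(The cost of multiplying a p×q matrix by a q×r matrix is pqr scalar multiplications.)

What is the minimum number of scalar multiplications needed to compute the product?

6660

Adjacent pairs: M₁M₂ = 6·16·35 = 3360; M₂M₃ = 16·35·5 = 2800; M₃M₄ = 35·5·46 = 8050; M₄M₅ = 5·46·13 = 2990.
Length 3: M₁..M₃: k=1: 0+2800+6·16·5=3280; k=2: 3360+0+6·35·5=4410 → min 3280 | M₂..M₄: k=2: 0+8050+16·35·46=33810; k=3: 2800+0+16·5·46=6480 → min 6480 | M₃..M₅: k=3: 0+2990+35·5·13=5265; k=4: 8050+0+35·46·13=28980 → min 5265.
Length 4: M₁..M₄: k=1: 0+6480+6·16·46=10896; k=2: 3360+8050+6·35·46=21070; k=3: 3280+0+6·5·46=4660 → min 4660 | M₂..M₅: k=2: 0+5265+16·35·13=12545; k=3: 2800+2990+16·5·13=6830; k=4: 6480+0+16·46·13=16048 → min 6830.
Length 5: M₁..M₅: k=1: 0+6830+6·16·13=8078; k=2: 3360+5265+6·35·13=11355; k=3: 3280+2990+6·5·13=6660; k=4: 4660+0+6·46·13=8248 → min 6660.
Optimal order: ((M₁(M₂M₃))(M₄M₅)) with cost 6660.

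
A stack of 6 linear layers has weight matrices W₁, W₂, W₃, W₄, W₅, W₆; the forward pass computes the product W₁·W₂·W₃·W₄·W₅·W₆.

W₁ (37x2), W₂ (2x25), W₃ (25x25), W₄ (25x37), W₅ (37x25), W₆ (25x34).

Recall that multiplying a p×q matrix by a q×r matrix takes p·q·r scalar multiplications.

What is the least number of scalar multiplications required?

9166

Adjacent pairs: W₁W₂ = 37·2·25 = 1850; W₂W₃ = 2·25·25 = 1250; W₃W₄ = 25·25·37 = 23125; W₄W₅ = 25·37·25 = 23125; W₅W₆ = 37·25·34 = 31450.
Length 3: W₁..W₃: k=1: 0+1250+37·2·25=3100; k=2: 1850+0+37·25·25=24975 → min 3100 | W₂..W₄: k=2: 0+23125+2·25·37=24975; k=3: 1250+0+2·25·37=3100 → min 3100 | W₃..W₅: k=3: 0+23125+25·25·25=38750; k=4: 23125+0+25·37·25=46250 → min 38750 | W₄..W₆: k=4: 0+31450+25·37·34=62900; k=5: 23125+0+25·25·34=44375 → min 44375.
Length 4: W₁..W₄: k=1: 0+3100+37·2·37=5838; k=2: 1850+23125+37·25·37=59200; k=3: 3100+0+37·25·37=37325 → min 5838 | W₂..W₅: k=2: 0+38750+2·25·25=40000; k=3: 1250+23125+2·25·25=25625; k=4: 3100+0+2·37·25=4950 → min 4950 | W₃..W₆: k=3: 0+44375+25·25·34=65625; k=4: 23125+31450+25·37·34=86025; k=5: 38750+0+25·25·34=60000 → min 60000.
Length 5: W₁..W₅: k=1: 0+4950+37·2·25=6800; k=2: 1850+38750+37·25·25=63725; k=3: 3100+23125+37·25·25=49350; k=4: 5838+0+37·37·25=40063 → min 6800 | W₂..W₆: k=2: 0+60000+2·25·34=61700; k=3: 1250+44375+2·25·34=47325; k=4: 3100+31450+2·37·34=37066; k=5: 4950+0+2·25·34=6650 → min 6650.
Length 6: W₁..W₆: k=1: 0+6650+37·2·34=9166; k=2: 1850+60000+37·25·34=93300; k=3: 3100+44375+37·25·34=78925; k=4: 5838+31450+37·37·34=83834; k=5: 6800+0+37·25·34=38250 → min 9166.
Optimal order: (W₁·((((W₂·W₃)·W₄)·W₅)·W₆)) with cost 9166.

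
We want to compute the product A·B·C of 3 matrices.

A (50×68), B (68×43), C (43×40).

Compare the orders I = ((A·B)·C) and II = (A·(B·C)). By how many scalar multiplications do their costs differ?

20760

Order I = ((A·B)·C): (A·B): 50×68 by 68×43 → 50×43, cost 50·68·43 = 146200; ((A·B)·C): 50×43 by 43×40 → 50×40, cost 50·43·40 = 86000; cumulative 232200. Total 232200.
Order II = (A·(B·C)): (B·C): 68×43 by 43×40 → 68×40, cost 68·43·40 = 116960; (A·(B·C)): 50×68 by 68×40 → 50×40, cost 50·68·40 = 136000; cumulative 252960. Total 252960.
Difference: |232200 − 252960| = 20760.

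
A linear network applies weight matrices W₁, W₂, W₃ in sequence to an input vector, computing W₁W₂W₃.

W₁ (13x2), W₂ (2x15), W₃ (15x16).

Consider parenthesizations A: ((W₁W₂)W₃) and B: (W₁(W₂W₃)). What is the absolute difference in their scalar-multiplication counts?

Order A = ((W₁W₂)W₃): (W₁W₂): 13×2 by 2×15 → 13×15, cost 13·2·15 = 390; ((W₁W₂)W₃): 13×15 by 15×16 → 13×16, cost 13·15·16 = 3120; cumulative 3510. Total 3510.
Order B = (W₁(W₂W₃)): (W₂W₃): 2×15 by 15×16 → 2×16, cost 2·15·16 = 480; (W₁(W₂W₃)): 13×2 by 2×16 → 13×16, cost 13·2·16 = 416; cumulative 896. Total 896.
Difference: |3510 − 896| = 2614.

2614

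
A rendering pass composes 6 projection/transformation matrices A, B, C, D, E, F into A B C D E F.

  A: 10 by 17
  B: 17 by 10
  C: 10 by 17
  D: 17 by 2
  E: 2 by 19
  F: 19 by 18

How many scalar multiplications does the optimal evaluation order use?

2064

Adjacent pairs: AB = 10·17·10 = 1700; BC = 17·10·17 = 2890; CD = 10·17·2 = 340; DE = 17·2·19 = 646; EF = 2·19·18 = 684.
Length 3: A..C: k=1: 0+2890+10·17·17=5780; k=2: 1700+0+10·10·17=3400 → min 3400 | B..D: k=2: 0+340+17·10·2=680; k=3: 2890+0+17·17·2=3468 → min 680 | C..E: k=3: 0+646+10·17·19=3876; k=4: 340+0+10·2·19=720 → min 720 | D..F: k=4: 0+684+17·2·18=1296; k=5: 646+0+17·19·18=6460 → min 1296.
Length 4: A..D: k=1: 0+680+10·17·2=1020; k=2: 1700+340+10·10·2=2240; k=3: 3400+0+10·17·2=3740 → min 1020 | B..E: k=2: 0+720+17·10·19=3950; k=3: 2890+646+17·17·19=9027; k=4: 680+0+17·2·19=1326 → min 1326 | C..F: k=3: 0+1296+10·17·18=4356; k=4: 340+684+10·2·18=1384; k=5: 720+0+10·19·18=4140 → min 1384.
Length 5: A..E: k=1: 0+1326+10·17·19=4556; k=2: 1700+720+10·10·19=4320; k=3: 3400+646+10·17·19=7276; k=4: 1020+0+10·2·19=1400 → min 1400 | B..F: k=2: 0+1384+17·10·18=4444; k=3: 2890+1296+17·17·18=9388; k=4: 680+684+17·2·18=1976; k=5: 1326+0+17·19·18=7140 → min 1976.
Length 6: A..F: k=1: 0+1976+10·17·18=5036; k=2: 1700+1384+10·10·18=4884; k=3: 3400+1296+10·17·18=7756; k=4: 1020+684+10·2·18=2064; k=5: 1400+0+10·19·18=4820 → min 2064.
Optimal order: ((A (B (C D))) (E F)) with cost 2064.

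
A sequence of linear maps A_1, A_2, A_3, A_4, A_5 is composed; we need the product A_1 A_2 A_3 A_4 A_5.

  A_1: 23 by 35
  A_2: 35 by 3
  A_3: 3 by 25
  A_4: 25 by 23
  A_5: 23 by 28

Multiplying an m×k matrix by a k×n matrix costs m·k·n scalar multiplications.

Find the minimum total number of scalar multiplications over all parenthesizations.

8004

Adjacent pairs: A_1A_2 = 23·35·3 = 2415; A_2A_3 = 35·3·25 = 2625; A_3A_4 = 3·25·23 = 1725; A_4A_5 = 25·23·28 = 16100.
Length 3: A_1..A_3: k=1: 0+2625+23·35·25=22750; k=2: 2415+0+23·3·25=4140 → min 4140 | A_2..A_4: k=2: 0+1725+35·3·23=4140; k=3: 2625+0+35·25·23=22750 → min 4140 | A_3..A_5: k=3: 0+16100+3·25·28=18200; k=4: 1725+0+3·23·28=3657 → min 3657.
Length 4: A_1..A_4: k=1: 0+4140+23·35·23=22655; k=2: 2415+1725+23·3·23=5727; k=3: 4140+0+23·25·23=17365 → min 5727 | A_2..A_5: k=2: 0+3657+35·3·28=6597; k=3: 2625+16100+35·25·28=43225; k=4: 4140+0+35·23·28=26680 → min 6597.
Length 5: A_1..A_5: k=1: 0+6597+23·35·28=29137; k=2: 2415+3657+23·3·28=8004; k=3: 4140+16100+23·25·28=36340; k=4: 5727+0+23·23·28=20539 → min 8004.
Optimal order: ((A_1 A_2) ((A_3 A_4) A_5)) with cost 8004.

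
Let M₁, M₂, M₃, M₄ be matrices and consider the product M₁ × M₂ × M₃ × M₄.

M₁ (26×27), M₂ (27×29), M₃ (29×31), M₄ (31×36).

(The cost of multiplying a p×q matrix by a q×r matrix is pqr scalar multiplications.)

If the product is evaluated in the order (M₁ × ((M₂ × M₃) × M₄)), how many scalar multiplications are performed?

79677

(M₂ × M₃): 27×29 by 29×31 → 27×31, cost 27·29·31 = 24273
((M₂ × M₃) × M₄): 27×31 by 31×36 → 27×36, cost 27·31·36 = 30132; cumulative 54405
(M₁ × ((M₂ × M₃) × M₄)): 26×27 by 27×36 → 26×36, cost 26·27·36 = 25272; cumulative 79677
Total: 79677 scalar multiplications.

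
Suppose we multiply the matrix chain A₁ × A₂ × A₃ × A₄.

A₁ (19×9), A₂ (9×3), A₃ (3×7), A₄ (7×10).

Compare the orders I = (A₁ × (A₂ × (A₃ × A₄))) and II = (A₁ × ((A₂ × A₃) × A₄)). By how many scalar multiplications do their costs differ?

Order I = (A₁ × (A₂ × (A₃ × A₄))): (A₃ × A₄): 3×7 by 7×10 → 3×10, cost 3·7·10 = 210; (A₂ × (A₃ × A₄)): 9×3 by 3×10 → 9×10, cost 9·3·10 = 270; cumulative 480; (A₁ × (A₂ × (A₃ × A₄))): 19×9 by 9×10 → 19×10, cost 19·9·10 = 1710; cumulative 2190. Total 2190.
Order II = (A₁ × ((A₂ × A₃) × A₄)): (A₂ × A₃): 9×3 by 3×7 → 9×7, cost 9·3·7 = 189; ((A₂ × A₃) × A₄): 9×7 by 7×10 → 9×10, cost 9·7·10 = 630; cumulative 819; (A₁ × ((A₂ × A₃) × A₄)): 19×9 by 9×10 → 19×10, cost 19·9·10 = 1710; cumulative 2529. Total 2529.
Difference: |2190 − 2529| = 339.

339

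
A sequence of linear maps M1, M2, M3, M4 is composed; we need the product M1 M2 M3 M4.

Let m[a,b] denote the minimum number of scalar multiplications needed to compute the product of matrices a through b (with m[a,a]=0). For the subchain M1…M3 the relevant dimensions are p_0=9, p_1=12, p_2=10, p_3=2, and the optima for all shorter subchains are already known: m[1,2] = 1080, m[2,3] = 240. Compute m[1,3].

m[1,3] = min over k∈[1,2] of m[1,k]+m[k+1,3]+p_{0}·p_k·p_{3}.
k=1: 0 + 240 + 9·12·2 = 456; k=2: 1080 + 0 + 9·10·2 = 1260.
Minimum: 456 at k=1.

456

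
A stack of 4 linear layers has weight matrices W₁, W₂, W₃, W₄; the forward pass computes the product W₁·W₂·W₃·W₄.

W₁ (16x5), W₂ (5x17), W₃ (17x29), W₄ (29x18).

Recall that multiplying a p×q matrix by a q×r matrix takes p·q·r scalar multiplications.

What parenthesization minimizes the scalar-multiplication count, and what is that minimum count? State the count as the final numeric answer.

Adjacent pairs: W₁W₂ = 16·5·17 = 1360; W₂W₃ = 5·17·29 = 2465; W₃W₄ = 17·29·18 = 8874.
Length 3: W₁..W₃: k=1: 0+2465+16·5·29=4785; k=2: 1360+0+16·17·29=9248 → min 4785 | W₂..W₄: k=2: 0+8874+5·17·18=10404; k=3: 2465+0+5·29·18=5075 → min 5075.
Length 4: W₁..W₄: k=1: 0+5075+16·5·18=6515; k=2: 1360+8874+16·17·18=15130; k=3: 4785+0+16·29·18=13137 → min 6515.
Optimal parenthesization: (W₁·((W₂·W₃)·W₄)) with cost 6515.

6515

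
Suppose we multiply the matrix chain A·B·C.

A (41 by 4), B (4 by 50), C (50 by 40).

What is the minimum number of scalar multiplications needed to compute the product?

14560

Order (A·(B·C)): (B·C): 4×50 by 50×40 → 4×40, cost 4·50·40 = 8000; (A·(B·C)): 41×4 by 4×40 → 41×40, cost 41·4·40 = 6560; cumulative 14560. Total 14560.
Order ((A·B)·C): (A·B): 41×4 by 4×50 → 41×50, cost 41·4·50 = 8200; ((A·B)·C): 41×50 by 50×40 → 41×40, cost 41·50·40 = 82000; cumulative 90200. Total 90200.
Minimum: 14560.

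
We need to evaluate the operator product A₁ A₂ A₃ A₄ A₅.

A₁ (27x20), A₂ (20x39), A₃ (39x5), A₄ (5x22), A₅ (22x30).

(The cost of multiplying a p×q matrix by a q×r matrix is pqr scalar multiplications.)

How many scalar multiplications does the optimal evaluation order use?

13950

Adjacent pairs: A₁A₂ = 27·20·39 = 21060; A₂A₃ = 20·39·5 = 3900; A₃A₄ = 39·5·22 = 4290; A₄A₅ = 5·22·30 = 3300.
Length 3: A₁..A₃: k=1: 0+3900+27·20·5=6600; k=2: 21060+0+27·39·5=26325 → min 6600 | A₂..A₄: k=2: 0+4290+20·39·22=21450; k=3: 3900+0+20·5·22=6100 → min 6100 | A₃..A₅: k=3: 0+3300+39·5·30=9150; k=4: 4290+0+39·22·30=30030 → min 9150.
Length 4: A₁..A₄: k=1: 0+6100+27·20·22=17980; k=2: 21060+4290+27·39·22=48516; k=3: 6600+0+27·5·22=9570 → min 9570 | A₂..A₅: k=2: 0+9150+20·39·30=32550; k=3: 3900+3300+20·5·30=10200; k=4: 6100+0+20·22·30=19300 → min 10200.
Length 5: A₁..A₅: k=1: 0+10200+27·20·30=26400; k=2: 21060+9150+27·39·30=61800; k=3: 6600+3300+27·5·30=13950; k=4: 9570+0+27·22·30=27390 → min 13950.
Optimal order: ((A₁ (A₂ A₃)) (A₄ A₅)) with cost 13950.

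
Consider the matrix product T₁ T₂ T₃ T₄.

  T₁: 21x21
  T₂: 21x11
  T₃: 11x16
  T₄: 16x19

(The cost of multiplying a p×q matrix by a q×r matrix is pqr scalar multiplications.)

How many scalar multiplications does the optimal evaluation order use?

12584

Adjacent pairs: T₁T₂ = 21·21·11 = 4851; T₂T₃ = 21·11·16 = 3696; T₃T₄ = 11·16·19 = 3344.
Length 3: T₁..T₃: k=1: 0+3696+21·21·16=10752; k=2: 4851+0+21·11·16=8547 → min 8547 | T₂..T₄: k=2: 0+3344+21·11·19=7733; k=3: 3696+0+21·16·19=10080 → min 7733.
Length 4: T₁..T₄: k=1: 0+7733+21·21·19=16112; k=2: 4851+3344+21·11·19=12584; k=3: 8547+0+21·16·19=14931 → min 12584.
Optimal order: ((T₁ T₂) (T₃ T₄)) with cost 12584.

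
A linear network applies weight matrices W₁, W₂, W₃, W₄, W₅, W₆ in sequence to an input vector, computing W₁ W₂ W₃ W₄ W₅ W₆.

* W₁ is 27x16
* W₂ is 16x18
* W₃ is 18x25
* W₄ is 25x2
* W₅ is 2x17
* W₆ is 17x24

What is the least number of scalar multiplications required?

Adjacent pairs: W₁W₂ = 27·16·18 = 7776; W₂W₃ = 16·18·25 = 7200; W₃W₄ = 18·25·2 = 900; W₄W₅ = 25·2·17 = 850; W₅W₆ = 2·17·24 = 816.
Length 3: W₁..W₃: k=1: 0+7200+27·16·25=18000; k=2: 7776+0+27·18·25=19926 → min 18000 | W₂..W₄: k=2: 0+900+16·18·2=1476; k=3: 7200+0+16·25·2=8000 → min 1476 | W₃..W₅: k=3: 0+850+18·25·17=8500; k=4: 900+0+18·2·17=1512 → min 1512 | W₄..W₆: k=4: 0+816+25·2·24=2016; k=5: 850+0+25·17·24=11050 → min 2016.
Length 4: W₁..W₄: k=1: 0+1476+27·16·2=2340; k=2: 7776+900+27·18·2=9648; k=3: 18000+0+27·25·2=19350 → min 2340 | W₂..W₅: k=2: 0+1512+16·18·17=6408; k=3: 7200+850+16·25·17=14850; k=4: 1476+0+16·2·17=2020 → min 2020 | W₃..W₆: k=3: 0+2016+18·25·24=12816; k=4: 900+816+18·2·24=2580; k=5: 1512+0+18·17·24=8856 → min 2580.
Length 5: W₁..W₅: k=1: 0+2020+27·16·17=9364; k=2: 7776+1512+27·18·17=17550; k=3: 18000+850+27·25·17=30325; k=4: 2340+0+27·2·17=3258 → min 3258 | W₂..W₆: k=2: 0+2580+16·18·24=9492; k=3: 7200+2016+16·25·24=18816; k=4: 1476+816+16·2·24=3060; k=5: 2020+0+16·17·24=8548 → min 3060.
Length 6: W₁..W₆: k=1: 0+3060+27·16·24=13428; k=2: 7776+2580+27·18·24=22020; k=3: 18000+2016+27·25·24=36216; k=4: 2340+816+27·2·24=4452; k=5: 3258+0+27·17·24=14274 → min 4452.
Optimal order: ((W₁ (W₂ (W₃ W₄))) (W₅ W₆)) with cost 4452.

4452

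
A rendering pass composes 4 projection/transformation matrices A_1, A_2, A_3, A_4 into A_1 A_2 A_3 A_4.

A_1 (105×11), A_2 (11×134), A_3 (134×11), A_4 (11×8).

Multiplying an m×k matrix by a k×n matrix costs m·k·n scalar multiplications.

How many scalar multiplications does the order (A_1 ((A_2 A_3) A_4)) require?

(A_2 A_3): 11×134 by 134×11 → 11×11, cost 11·134·11 = 16214
((A_2 A_3) A_4): 11×11 by 11×8 → 11×8, cost 11·11·8 = 968; cumulative 17182
(A_1 ((A_2 A_3) A_4)): 105×11 by 11×8 → 105×8, cost 105·11·8 = 9240; cumulative 26422
Total: 26422 scalar multiplications.

26422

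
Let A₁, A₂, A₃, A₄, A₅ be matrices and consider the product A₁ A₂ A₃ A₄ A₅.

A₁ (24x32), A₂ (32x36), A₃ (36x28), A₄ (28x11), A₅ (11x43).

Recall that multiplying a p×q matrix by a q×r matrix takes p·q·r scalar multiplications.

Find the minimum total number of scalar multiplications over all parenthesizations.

Adjacent pairs: A₁A₂ = 24·32·36 = 27648; A₂A₃ = 32·36·28 = 32256; A₃A₄ = 36·28·11 = 11088; A₄A₅ = 28·11·43 = 13244.
Length 3: A₁..A₃: k=1: 0+32256+24·32·28=53760; k=2: 27648+0+24·36·28=51840 → min 51840 | A₂..A₄: k=2: 0+11088+32·36·11=23760; k=3: 32256+0+32·28·11=42112 → min 23760 | A₃..A₅: k=3: 0+13244+36·28·43=56588; k=4: 11088+0+36·11·43=28116 → min 28116.
Length 4: A₁..A₄: k=1: 0+23760+24·32·11=32208; k=2: 27648+11088+24·36·11=48240; k=3: 51840+0+24·28·11=59232 → min 32208 | A₂..A₅: k=2: 0+28116+32·36·43=77652; k=3: 32256+13244+32·28·43=84028; k=4: 23760+0+32·11·43=38896 → min 38896.
Length 5: A₁..A₅: k=1: 0+38896+24·32·43=71920; k=2: 27648+28116+24·36·43=92916; k=3: 51840+13244+24·28·43=93980; k=4: 32208+0+24·11·43=43560 → min 43560.
Optimal order: ((A₁ (A₂ (A₃ A₄))) A₅) with cost 43560.

43560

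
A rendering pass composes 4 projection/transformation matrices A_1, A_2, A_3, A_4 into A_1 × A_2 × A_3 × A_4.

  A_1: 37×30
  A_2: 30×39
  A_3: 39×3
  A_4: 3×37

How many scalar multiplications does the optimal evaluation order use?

Adjacent pairs: A_1A_2 = 37·30·39 = 43290; A_2A_3 = 30·39·3 = 3510; A_3A_4 = 39·3·37 = 4329.
Length 3: A_1..A_3: k=1: 0+3510+37·30·3=6840; k=2: 43290+0+37·39·3=47619 → min 6840 | A_2..A_4: k=2: 0+4329+30·39·37=47619; k=3: 3510+0+30·3·37=6840 → min 6840.
Length 4: A_1..A_4: k=1: 0+6840+37·30·37=47910; k=2: 43290+4329+37·39·37=101010; k=3: 6840+0+37·3·37=10947 → min 10947.
Optimal order: ((A_1 × (A_2 × A_3)) × A_4) with cost 10947.

10947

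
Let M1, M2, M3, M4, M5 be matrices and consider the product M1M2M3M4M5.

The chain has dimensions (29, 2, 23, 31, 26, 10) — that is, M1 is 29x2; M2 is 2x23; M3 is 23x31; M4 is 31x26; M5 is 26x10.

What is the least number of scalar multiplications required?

4138

Adjacent pairs: M1M2 = 29·2·23 = 1334; M2M3 = 2·23·31 = 1426; M3M4 = 23·31·26 = 18538; M4M5 = 31·26·10 = 8060.
Length 3: M1..M3: k=1: 0+1426+29·2·31=3224; k=2: 1334+0+29·23·31=22011 → min 3224 | M2..M4: k=2: 0+18538+2·23·26=19734; k=3: 1426+0+2·31·26=3038 → min 3038 | M3..M5: k=3: 0+8060+23·31·10=15190; k=4: 18538+0+23·26·10=24518 → min 15190.
Length 4: M1..M4: k=1: 0+3038+29·2·26=4546; k=2: 1334+18538+29·23·26=37214; k=3: 3224+0+29·31·26=26598 → min 4546 | M2..M5: k=2: 0+15190+2·23·10=15650; k=3: 1426+8060+2·31·10=10106; k=4: 3038+0+2·26·10=3558 → min 3558.
Length 5: M1..M5: k=1: 0+3558+29·2·10=4138; k=2: 1334+15190+29·23·10=23194; k=3: 3224+8060+29·31·10=20274; k=4: 4546+0+29·26·10=12086 → min 4138.
Optimal order: (M1(((M2M3)M4)M5)) with cost 4138.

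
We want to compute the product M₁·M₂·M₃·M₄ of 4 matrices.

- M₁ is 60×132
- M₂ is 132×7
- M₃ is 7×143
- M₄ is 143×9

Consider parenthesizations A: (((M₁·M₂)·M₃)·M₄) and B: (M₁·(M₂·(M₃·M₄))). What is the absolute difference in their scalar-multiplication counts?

104115

Order A = (((M₁·M₂)·M₃)·M₄): (M₁·M₂): 60×132 by 132×7 → 60×7, cost 60·132·7 = 55440; ((M₁·M₂)·M₃): 60×7 by 7×143 → 60×143, cost 60·7·143 = 60060; cumulative 115500; (((M₁·M₂)·M₃)·M₄): 60×143 by 143×9 → 60×9, cost 60·143·9 = 77220; cumulative 192720. Total 192720.
Order B = (M₁·(M₂·(M₃·M₄))): (M₃·M₄): 7×143 by 143×9 → 7×9, cost 7·143·9 = 9009; (M₂·(M₃·M₄)): 132×7 by 7×9 → 132×9, cost 132·7·9 = 8316; cumulative 17325; (M₁·(M₂·(M₃·M₄))): 60×132 by 132×9 → 60×9, cost 60·132·9 = 71280; cumulative 88605. Total 88605.
Difference: |192720 − 88605| = 104115.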